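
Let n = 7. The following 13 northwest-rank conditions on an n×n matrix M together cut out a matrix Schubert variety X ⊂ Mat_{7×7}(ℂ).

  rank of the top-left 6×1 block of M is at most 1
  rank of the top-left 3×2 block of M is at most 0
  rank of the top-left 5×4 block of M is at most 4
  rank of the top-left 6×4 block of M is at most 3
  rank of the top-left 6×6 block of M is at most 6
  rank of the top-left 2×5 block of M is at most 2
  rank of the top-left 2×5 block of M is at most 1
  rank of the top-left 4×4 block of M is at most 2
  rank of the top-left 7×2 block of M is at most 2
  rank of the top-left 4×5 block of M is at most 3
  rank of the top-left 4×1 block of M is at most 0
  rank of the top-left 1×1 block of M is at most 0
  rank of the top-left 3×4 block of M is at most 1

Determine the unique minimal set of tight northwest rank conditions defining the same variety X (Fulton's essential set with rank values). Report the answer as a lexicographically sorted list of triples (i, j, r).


Computing R[i][j] = min implied NW-rank bound (n=7, 13 conditions):

  row 1: 0  0  1  1  1  1  1
  row 2: 0  0  1  1  1  2  2
  row 3: 0  0  1  1  2  3  3
  row 4: 0  1  2  2  3  4  4
  row 5: 1  2  3  3  4  5  5
  row 6: 1  2  3  3  4  5  6
  row 7: 1  2  3  4  5  6  7

giving w = (3, 6, 5, 2, 1, 7, 4) via Δ²R.

Rothe diagram D(w) (11 cells), 5 SE-corners (essential conditions):

[(2, 5, 1), (3, 2, 0), (3, 4, 1), (4, 1, 0), (6, 4, 3)]


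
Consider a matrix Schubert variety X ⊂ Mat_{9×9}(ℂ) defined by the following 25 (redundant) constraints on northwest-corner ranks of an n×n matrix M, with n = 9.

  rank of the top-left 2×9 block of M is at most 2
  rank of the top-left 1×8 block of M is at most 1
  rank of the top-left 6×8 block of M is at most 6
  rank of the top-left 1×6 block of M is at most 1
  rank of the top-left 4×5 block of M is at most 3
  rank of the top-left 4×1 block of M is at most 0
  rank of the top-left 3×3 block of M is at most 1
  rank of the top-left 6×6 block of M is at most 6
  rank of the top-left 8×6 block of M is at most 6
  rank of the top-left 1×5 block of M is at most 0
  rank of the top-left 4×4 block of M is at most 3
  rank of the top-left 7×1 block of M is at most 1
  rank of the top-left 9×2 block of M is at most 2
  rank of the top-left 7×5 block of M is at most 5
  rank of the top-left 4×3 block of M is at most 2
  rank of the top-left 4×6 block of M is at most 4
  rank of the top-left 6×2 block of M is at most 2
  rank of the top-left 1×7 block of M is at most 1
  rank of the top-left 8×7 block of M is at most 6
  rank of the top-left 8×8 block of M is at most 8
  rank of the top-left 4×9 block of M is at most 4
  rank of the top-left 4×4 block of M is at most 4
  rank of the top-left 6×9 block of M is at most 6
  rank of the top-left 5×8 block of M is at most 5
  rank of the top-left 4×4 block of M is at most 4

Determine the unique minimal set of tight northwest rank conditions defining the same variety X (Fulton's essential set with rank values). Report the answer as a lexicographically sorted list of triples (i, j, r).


The tightest implied rank at each (i,j), from the 25 conditions:

  row 1: 0  0  0  0  0  1  1  1  1
  row 2: 0  1  1  1  1  2  2  2  2
  row 3: 0  1  1  2  2  3  3  3  3
  row 4: 0  1  2  3  3  4  4  4  4
  row 5: 1  2  3  4  4  5  5  5  5
  row 6: 1  2  3  4  5  6  6  6  6
  row 7: 1  2  3  4  5  6  6  7  7
  row 8: 1  2  3  4  5  6  6  7  8
  row 9: 1  2  3  4  5  6  7  8  9

second differences of R give the permutation w = (6, 2, 4, 3, 1, 5, 8, 9, 7).

4 SE-corners of the 11-cell Rothe diagram give Ess(w):

[(1, 5, 0), (3, 3, 1), (4, 1, 0), (8, 7, 6)]


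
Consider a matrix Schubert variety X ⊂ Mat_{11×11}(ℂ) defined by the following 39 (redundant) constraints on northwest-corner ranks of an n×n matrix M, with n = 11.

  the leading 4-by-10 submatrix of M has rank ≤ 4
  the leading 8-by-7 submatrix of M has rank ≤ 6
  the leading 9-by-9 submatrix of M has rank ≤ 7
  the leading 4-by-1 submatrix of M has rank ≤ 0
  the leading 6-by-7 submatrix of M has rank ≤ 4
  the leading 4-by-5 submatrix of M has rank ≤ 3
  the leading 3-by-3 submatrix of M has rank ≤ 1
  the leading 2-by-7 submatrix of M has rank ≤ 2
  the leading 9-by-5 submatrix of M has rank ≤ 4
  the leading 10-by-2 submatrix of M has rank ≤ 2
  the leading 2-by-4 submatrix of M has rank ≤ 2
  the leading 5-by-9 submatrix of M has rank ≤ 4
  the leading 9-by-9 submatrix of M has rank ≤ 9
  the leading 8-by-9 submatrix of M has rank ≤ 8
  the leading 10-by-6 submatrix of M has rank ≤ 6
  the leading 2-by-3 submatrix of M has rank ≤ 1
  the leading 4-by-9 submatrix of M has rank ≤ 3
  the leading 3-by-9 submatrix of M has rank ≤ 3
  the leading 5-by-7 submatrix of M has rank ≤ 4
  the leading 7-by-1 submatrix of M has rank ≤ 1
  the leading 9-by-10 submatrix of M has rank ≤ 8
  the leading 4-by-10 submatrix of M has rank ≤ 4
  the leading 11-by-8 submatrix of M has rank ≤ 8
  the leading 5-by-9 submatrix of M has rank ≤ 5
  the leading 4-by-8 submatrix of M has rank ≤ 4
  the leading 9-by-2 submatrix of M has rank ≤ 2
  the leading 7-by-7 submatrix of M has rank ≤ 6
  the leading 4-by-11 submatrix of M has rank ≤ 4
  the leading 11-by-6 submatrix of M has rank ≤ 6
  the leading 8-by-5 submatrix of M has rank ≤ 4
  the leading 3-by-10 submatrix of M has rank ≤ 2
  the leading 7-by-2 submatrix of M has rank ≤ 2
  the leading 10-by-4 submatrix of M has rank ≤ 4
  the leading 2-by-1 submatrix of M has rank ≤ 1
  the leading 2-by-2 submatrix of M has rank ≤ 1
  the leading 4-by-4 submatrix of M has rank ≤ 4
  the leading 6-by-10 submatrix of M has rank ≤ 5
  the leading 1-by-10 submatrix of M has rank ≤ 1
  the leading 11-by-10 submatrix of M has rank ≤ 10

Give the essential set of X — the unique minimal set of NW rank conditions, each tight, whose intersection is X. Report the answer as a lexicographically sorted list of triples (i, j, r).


Computing R[i][j] = min implied NW-rank bound (n=11, 39 conditions):

  i=1: 0  1  1  1  1  1  1  1  1  1  1
  i=2: 0  1  1  2  2  2  2  2  2  2  2
  i=3: 0  1  1  2  2  2  2  2  2  2  3
  i=4: 0  1  2  3  3  3  3  3  3  3  4
  i=5: 1  2  3  4  4  4  4  4  4  4  5
  i=6: 1  2  3  4  4  4  4  5  5  5  6
  i=7: 1  2  3  4  4  5  5  6  6  6  7
  i=8: 1  2  3  4  4  5  6  7  7  7  8
  i=9: 1  2  3  4  4  5  6  7  7  8  9
  i=10: 1  2  3  4  5  6  7  8  8  9  10
  i=11: 1  2  3  4  5  6  7  8  9  10  11

second differences of R give the permutation w = (2, 4, 11, 3, 1, 8, 6, 7, 10, 5, 9).

ℓ(w)=19; the 6 essential cells (i,j,r):

[(3, 3, 1), (3, 10, 2), (4, 1, 0), (6, 7, 4), (9, 5, 4), (9, 9, 7)]


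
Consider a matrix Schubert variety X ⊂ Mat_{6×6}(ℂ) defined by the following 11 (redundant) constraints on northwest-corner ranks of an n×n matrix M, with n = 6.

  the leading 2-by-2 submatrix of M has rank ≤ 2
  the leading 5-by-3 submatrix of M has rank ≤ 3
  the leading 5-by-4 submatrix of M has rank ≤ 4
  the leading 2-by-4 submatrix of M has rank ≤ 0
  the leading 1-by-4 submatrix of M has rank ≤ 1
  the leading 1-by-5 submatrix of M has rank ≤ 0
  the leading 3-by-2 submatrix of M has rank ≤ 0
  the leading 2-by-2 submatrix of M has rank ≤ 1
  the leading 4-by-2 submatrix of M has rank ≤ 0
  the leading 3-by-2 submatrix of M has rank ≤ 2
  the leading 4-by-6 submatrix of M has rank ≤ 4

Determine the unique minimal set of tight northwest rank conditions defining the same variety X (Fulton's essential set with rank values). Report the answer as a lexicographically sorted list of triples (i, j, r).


Reconstructing r_w from the 11 given conditions:

  R[1]: 0 0 0 0 0 1
  R[2]: 0 0 0 0 1 2
  R[3]: 0 0 1 1 2 3
  R[4]: 0 0 1 2 3 4
  R[5]: 1 1 2 3 4 5
  R[6]: 1 2 3 4 5 6

hence w(1..6) = (6, 5, 3, 4, 1, 2).

|D(w)|=13, |Ess(w)|=3:

[(1, 5, 0), (2, 4, 0), (4, 2, 0)]


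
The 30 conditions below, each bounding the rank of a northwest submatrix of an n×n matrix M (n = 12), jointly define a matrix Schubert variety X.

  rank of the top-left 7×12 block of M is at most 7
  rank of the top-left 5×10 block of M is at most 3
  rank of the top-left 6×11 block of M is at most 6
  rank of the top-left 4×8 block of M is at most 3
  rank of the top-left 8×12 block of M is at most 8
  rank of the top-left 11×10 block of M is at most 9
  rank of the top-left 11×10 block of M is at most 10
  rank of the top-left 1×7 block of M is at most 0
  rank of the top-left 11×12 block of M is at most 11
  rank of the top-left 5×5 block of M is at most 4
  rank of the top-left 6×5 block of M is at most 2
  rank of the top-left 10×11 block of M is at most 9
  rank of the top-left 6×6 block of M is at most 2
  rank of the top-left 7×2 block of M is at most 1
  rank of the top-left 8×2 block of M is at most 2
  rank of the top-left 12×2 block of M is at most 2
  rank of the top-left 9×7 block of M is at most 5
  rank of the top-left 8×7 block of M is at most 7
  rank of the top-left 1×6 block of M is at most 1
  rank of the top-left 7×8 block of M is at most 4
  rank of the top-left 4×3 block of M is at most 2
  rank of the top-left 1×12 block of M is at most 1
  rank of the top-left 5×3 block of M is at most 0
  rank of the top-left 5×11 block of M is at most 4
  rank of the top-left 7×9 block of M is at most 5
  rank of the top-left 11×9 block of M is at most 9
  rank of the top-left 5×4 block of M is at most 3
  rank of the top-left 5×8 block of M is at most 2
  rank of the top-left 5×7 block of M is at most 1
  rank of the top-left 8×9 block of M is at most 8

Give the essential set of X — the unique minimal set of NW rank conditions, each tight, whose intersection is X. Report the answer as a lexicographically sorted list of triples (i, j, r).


Propagating the 30 rank bounds to every northwest block:

  i=1: 0 | 0 | 0 | 0 | 0 | 0 | 0 | 1 | 1 | 1 | 1 | 1
  i=2: 0 | 0 | 0 | 1 | 1 | 1 | 1 | 2 | 2 | 2 | 2 | 2
  i=3: 0 | 0 | 0 | 1 | 1 | 1 | 1 | 2 | 3 | 3 | 3 | 3
  i=4: 0 | 0 | 0 | 1 | 1 | 1 | 1 | 2 | 3 | 3 | 4 | 4
  i=5: 0 | 0 | 0 | 1 | 1 | 1 | 1 | 2 | 3 | 3 | 4 | 5
  i=6: 1 | 1 | 1 | 2 | 2 | 2 | 2 | 3 | 4 | 4 | 5 | 6
  i=7: 1 | 1 | 2 | 3 | 3 | 3 | 3 | 4 | 5 | 5 | 6 | 7
  i=8: 1 | 2 | 3 | 4 | 4 | 4 | 4 | 5 | 6 | 6 | 7 | 8
  i=9: 1 | 2 | 3 | 4 | 5 | 5 | 5 | 6 | 7 | 7 | 8 | 9
  i=10: 1 | 2 | 3 | 4 | 5 | 6 | 6 | 7 | 8 | 8 | 9 | 10
  i=11: 1 | 2 | 3 | 4 | 5 | 6 | 7 | 8 | 9 | 9 | 10 | 11
  i=12: 1 | 2 | 3 | 4 | 5 | 6 | 7 | 8 | 9 | 10 | 11 | 12

reading off 1-entries of Δ²R: w = (8, 4, 9, 11, 12, 1, 3, 2, 5, 6, 7, 10).

D(w) has 31 cells with 5 SE-corners; essential set:

[(1, 7, 0), (5, 3, 0), (5, 7, 1), (5, 10, 3), (7, 2, 1)]


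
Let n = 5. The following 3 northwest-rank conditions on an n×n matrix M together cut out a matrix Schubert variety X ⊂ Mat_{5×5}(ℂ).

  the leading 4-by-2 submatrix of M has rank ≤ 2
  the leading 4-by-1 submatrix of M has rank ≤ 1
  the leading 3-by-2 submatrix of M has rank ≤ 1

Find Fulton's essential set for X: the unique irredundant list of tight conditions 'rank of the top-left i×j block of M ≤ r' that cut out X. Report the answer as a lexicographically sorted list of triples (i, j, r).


Computing R[i][j] = min implied NW-rank bound (n=5, 3 conditions):

  R[1]: 1  1  1  1  1
  R[2]: 1  1  2  2  2
  R[3]: 1  1  2  3  3
  R[4]: 1  2  3  4  4
  R[5]: 1  2  3  4  5

so w = (1, 3, 4, 2, 5).

Rothe diagram D(w) (2 cells), 1 SE-corner (essential condition):

[(3, 2, 1)]


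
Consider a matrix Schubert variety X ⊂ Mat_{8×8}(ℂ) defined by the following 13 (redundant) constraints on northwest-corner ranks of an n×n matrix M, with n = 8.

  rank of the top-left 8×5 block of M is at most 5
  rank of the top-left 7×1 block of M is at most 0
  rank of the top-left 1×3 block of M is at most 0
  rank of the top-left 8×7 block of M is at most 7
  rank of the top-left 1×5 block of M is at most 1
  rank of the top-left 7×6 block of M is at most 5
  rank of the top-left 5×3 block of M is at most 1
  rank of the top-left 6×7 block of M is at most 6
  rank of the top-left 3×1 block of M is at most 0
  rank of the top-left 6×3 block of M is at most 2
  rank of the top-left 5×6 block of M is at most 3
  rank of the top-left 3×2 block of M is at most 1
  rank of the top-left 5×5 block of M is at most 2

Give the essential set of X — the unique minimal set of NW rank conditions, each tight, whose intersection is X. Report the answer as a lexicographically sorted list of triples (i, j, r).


Computing R[i][j] = min implied NW-rank bound (n=8, 13 conditions):

  0  0  0  1  1  1  1  1
  0  1  1  2  2  2  2  2
  0  1  1  2  2  3  3  3
  0  1  1  2  2  3  4  4
  0  1  1  2  2  3  4  5
  0  1  2  3  3  4  5  6
  0  1  2  3  4  5  6  7
  1  2  3  4  5  6  7  8

the unique w with this rank table is (4, 2, 6, 7, 8, 3, 5, 1).

Rothe diagram D(w) (15 cells), 4 SE-corners (essential conditions):

[(1, 3, 0), (5, 3, 1), (5, 5, 2), (7, 1, 0)]


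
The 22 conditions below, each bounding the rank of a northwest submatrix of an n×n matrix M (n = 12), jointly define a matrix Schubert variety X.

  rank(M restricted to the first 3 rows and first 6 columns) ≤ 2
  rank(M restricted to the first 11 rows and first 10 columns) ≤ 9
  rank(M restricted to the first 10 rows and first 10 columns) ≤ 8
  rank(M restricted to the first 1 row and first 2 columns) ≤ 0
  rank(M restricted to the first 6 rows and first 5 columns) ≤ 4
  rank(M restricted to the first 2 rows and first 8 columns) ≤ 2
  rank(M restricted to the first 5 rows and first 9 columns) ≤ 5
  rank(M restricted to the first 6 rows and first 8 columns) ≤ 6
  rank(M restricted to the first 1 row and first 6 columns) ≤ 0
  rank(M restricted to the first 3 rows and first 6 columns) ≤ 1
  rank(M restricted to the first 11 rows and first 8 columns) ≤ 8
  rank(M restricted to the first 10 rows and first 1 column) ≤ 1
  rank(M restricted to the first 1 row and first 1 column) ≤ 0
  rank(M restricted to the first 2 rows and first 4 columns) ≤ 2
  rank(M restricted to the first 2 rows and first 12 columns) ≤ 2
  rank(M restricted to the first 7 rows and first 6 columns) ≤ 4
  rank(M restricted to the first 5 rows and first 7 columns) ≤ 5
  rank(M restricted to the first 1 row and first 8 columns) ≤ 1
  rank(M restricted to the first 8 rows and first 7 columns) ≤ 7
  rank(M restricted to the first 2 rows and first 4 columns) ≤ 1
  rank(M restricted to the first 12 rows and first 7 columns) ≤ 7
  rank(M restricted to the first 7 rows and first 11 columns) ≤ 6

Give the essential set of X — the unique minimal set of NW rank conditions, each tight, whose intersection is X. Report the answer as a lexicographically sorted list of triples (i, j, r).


The tightest implied rank at each (i,j), from the 22 conditions:

  i=1: 0 0 0 0 0 0 1 1 1 1 1 1
  i=2: 1 1 1 1 1 1 2 2 2 2 2 2
  i=3: 1 1 1 1 1 1 2 3 3 3 3 3
  i=4: 1 2 2 2 2 2 3 4 4 4 4 4
  i=5: 1 2 3 3 3 3 4 5 5 5 5 5
  i=6: 1 2 3 4 4 4 5 6 6 6 6 6
  i=7: 1 2 3 4 4 4 5 6 6 6 6 7
  i=8: 1 2 3 4 5 5 6 7 7 7 7 8
  i=9: 1 2 3 4 5 6 7 8 8 8 8 9
  i=10: 1 2 3 4 5 6 7 8 8 8 9 10
  i=11: 1 2 3 4 5 6 7 8 9 9 10 11
  i=12: 1 2 3 4 5 6 7 8 9 10 11 12

hence w(1..12) = (7, 1, 8, 2, 3, 4, 12, 5, 6, 11, 9, 10).

|D(w)|=18, |Ess(w)|=5:

[(1, 6, 0), (3, 6, 1), (7, 6, 4), (7, 11, 6), (10, 10, 8)]


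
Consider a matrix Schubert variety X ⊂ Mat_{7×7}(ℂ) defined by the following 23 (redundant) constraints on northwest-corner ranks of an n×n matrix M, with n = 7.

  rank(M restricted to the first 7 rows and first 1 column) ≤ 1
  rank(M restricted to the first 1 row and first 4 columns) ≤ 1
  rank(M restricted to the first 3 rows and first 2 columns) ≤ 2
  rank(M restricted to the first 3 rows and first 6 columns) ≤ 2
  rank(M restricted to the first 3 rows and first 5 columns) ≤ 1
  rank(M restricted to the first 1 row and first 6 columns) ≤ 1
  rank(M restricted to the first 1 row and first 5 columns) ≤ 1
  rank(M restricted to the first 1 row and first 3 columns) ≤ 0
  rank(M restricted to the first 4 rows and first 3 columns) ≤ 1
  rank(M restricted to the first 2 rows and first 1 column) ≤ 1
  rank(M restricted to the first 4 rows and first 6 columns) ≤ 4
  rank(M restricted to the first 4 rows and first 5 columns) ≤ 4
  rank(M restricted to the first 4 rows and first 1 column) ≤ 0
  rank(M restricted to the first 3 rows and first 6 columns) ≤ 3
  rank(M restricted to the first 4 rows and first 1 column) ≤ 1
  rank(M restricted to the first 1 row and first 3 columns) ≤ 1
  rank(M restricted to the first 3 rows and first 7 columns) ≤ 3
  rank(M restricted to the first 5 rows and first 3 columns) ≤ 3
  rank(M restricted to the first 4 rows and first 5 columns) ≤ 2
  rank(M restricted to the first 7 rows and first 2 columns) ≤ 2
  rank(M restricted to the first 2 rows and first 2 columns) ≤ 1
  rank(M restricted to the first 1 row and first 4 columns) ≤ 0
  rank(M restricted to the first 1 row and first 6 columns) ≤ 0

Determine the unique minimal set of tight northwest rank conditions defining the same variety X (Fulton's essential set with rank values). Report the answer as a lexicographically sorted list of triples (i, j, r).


Computing R[i][j] = min implied NW-rank bound (n=7, 23 conditions):

  0, 0, 0, 0, 0, 0, 1
  0, 1, 1, 1, 1, 1, 2
  0, 1, 1, 1, 1, 2, 3
  0, 1, 1, 2, 2, 3, 4
  1, 2, 2, 3, 3, 4, 5
  1, 2, 3, 4, 4, 5, 6
  1, 2, 3, 4, 5, 6, 7

reading off 1-entries of Δ²R: w = (7, 2, 6, 4, 1, 3, 5).

4 SE-corners of the 13-cell Rothe diagram give Ess(w):

[(1, 6, 0), (3, 5, 1), (4, 1, 0), (4, 3, 1)]


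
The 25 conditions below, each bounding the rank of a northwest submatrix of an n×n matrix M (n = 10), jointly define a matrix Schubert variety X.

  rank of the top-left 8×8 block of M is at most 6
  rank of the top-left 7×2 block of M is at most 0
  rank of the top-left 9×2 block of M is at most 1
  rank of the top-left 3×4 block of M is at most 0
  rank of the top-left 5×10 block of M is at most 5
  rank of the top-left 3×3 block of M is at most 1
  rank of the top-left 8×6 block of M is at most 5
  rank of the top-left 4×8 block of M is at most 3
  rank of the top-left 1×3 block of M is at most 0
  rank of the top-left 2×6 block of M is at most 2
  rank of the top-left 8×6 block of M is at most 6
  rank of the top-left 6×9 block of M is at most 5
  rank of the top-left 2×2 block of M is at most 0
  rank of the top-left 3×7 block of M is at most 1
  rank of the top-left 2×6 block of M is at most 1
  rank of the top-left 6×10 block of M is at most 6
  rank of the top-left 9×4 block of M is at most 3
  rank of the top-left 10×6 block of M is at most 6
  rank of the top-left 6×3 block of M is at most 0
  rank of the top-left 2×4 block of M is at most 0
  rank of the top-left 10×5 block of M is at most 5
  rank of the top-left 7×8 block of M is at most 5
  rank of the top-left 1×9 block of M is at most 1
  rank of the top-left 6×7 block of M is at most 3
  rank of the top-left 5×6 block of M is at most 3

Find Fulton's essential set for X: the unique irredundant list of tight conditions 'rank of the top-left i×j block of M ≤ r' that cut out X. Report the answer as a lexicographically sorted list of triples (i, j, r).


Rank table r_w(10×10) implied by the 25 constraints:

  0 | 0 | 0 | 0 | 1 | 1 | 1 | 1 | 1 | 1
  0 | 0 | 0 | 0 | 1 | 1 | 1 | 2 | 2 | 2
  0 | 0 | 0 | 0 | 1 | 1 | 1 | 2 | 3 | 3
  0 | 0 | 0 | 1 | 2 | 2 | 2 | 3 | 4 | 4
  0 | 0 | 0 | 1 | 2 | 3 | 3 | 4 | 5 | 5
  0 | 0 | 0 | 1 | 2 | 3 | 3 | 4 | 5 | 6
  0 | 0 | 1 | 2 | 3 | 4 | 4 | 5 | 6 | 7
  1 | 1 | 2 | 3 | 4 | 5 | 5 | 6 | 7 | 8
  1 | 1 | 2 | 3 | 4 | 5 | 6 | 7 | 8 | 9
  1 | 2 | 3 | 4 | 5 | 6 | 7 | 8 | 9 | 10

giving w = (5, 8, 9, 4, 6, 10, 3, 1, 7, 2) via Δ²R.

Rothe diagram D(w) (29 cells), 6 SE-corners (essential conditions):

[(3, 4, 0), (3, 7, 1), (6, 3, 0), (6, 7, 3), (7, 2, 0), (9, 2, 1)]


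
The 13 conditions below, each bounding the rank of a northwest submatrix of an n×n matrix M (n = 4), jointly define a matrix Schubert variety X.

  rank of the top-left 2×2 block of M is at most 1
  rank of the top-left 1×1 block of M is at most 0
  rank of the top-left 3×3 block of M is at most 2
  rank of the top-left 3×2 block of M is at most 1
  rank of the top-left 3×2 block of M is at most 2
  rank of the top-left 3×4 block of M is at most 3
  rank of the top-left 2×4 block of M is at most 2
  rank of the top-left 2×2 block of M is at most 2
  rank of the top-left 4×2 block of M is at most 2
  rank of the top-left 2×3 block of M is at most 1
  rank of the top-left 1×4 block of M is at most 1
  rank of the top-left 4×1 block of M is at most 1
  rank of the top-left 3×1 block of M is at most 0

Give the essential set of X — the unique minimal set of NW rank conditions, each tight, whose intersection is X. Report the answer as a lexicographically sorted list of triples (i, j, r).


The tightest implied rank at each (i,j), from the 13 conditions:

  R[1]: 0  1  1  1
  R[2]: 0  1  1  2
  R[3]: 0  1  2  3
  R[4]: 1  2  3  4

so w = (2, 4, 3, 1).

|D(w)|=4, |Ess(w)|=2:

[(2, 3, 1), (3, 1, 0)]


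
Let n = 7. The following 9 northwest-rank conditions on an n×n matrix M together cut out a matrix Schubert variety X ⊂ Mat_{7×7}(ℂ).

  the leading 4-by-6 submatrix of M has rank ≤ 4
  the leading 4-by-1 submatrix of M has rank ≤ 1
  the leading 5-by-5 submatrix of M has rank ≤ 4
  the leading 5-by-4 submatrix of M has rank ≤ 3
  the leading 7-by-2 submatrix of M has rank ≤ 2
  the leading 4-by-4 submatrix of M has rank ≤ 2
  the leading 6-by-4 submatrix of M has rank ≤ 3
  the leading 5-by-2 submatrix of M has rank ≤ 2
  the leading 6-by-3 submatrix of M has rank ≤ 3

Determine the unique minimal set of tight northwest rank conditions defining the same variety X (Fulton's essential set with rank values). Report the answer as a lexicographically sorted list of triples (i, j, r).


Propagating the 9 rank bounds to every northwest block:

  i=1: 1, 1, 1, 1, 1, 1, 1
  i=2: 1, 2, 2, 2, 2, 2, 2
  i=3: 1, 2, 2, 2, 3, 3, 3
  i=4: 1, 2, 2, 2, 3, 4, 4
  i=5: 1, 2, 3, 3, 4, 5, 5
  i=6: 1, 2, 3, 3, 4, 5, 6
  i=7: 1, 2, 3, 4, 5, 6, 7

so w = (1, 2, 5, 6, 3, 7, 4).

Rothe diagram D(w) (5 cells), 2 SE-corners (essential conditions):

[(4, 4, 2), (6, 4, 3)]


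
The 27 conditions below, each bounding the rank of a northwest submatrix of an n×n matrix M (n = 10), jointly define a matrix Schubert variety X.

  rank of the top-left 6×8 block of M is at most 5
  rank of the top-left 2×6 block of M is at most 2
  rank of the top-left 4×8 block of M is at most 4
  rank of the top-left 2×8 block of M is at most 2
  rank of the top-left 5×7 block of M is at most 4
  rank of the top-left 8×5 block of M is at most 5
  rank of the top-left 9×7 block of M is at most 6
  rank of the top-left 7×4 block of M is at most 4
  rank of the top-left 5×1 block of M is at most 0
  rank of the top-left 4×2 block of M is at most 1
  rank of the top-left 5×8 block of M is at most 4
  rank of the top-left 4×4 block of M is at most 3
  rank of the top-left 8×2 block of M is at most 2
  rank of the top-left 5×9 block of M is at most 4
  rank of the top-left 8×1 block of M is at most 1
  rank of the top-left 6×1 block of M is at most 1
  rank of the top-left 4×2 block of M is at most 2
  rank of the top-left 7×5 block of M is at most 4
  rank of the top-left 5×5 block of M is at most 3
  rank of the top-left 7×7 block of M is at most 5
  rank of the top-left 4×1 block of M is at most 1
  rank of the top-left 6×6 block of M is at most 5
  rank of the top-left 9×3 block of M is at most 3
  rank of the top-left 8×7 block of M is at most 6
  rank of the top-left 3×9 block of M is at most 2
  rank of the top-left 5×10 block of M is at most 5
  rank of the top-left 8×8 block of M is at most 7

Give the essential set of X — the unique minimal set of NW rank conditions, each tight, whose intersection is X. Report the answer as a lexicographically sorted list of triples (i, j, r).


Rank table r_w(10×10) implied by the 27 constraints:

  i=1: 0 | 1 | 1 | 1 | 1 | 1 | 1 | 1 | 1 | 1
  i=2: 0 | 1 | 2 | 2 | 2 | 2 | 2 | 2 | 2 | 2
  i=3: 0 | 1 | 2 | 2 | 2 | 2 | 2 | 2 | 2 | 3
  i=4: 0 | 1 | 2 | 3 | 3 | 3 | 3 | 3 | 3 | 4
  i=5: 0 | 1 | 2 | 3 | 3 | 4 | 4 | 4 | 4 | 5
  i=6: 1 | 2 | 3 | 4 | 4 | 5 | 5 | 5 | 5 | 6
  i=7: 1 | 2 | 3 | 4 | 4 | 5 | 5 | 6 | 6 | 7
  i=8: 1 | 2 | 3 | 4 | 5 | 6 | 6 | 7 | 7 | 8
  i=9: 1 | 2 | 3 | 4 | 5 | 6 | 6 | 7 | 8 | 9
  i=10: 1 | 2 | 3 | 4 | 5 | 6 | 7 | 8 | 9 | 10

so w = (2, 3, 10, 4, 6, 1, 8, 5, 9, 7).

|D(w)|=15, |Ess(w)|=6:

[(3, 9, 2), (5, 1, 0), (5, 5, 3), (7, 5, 4), (7, 7, 5), (9, 7, 6)]


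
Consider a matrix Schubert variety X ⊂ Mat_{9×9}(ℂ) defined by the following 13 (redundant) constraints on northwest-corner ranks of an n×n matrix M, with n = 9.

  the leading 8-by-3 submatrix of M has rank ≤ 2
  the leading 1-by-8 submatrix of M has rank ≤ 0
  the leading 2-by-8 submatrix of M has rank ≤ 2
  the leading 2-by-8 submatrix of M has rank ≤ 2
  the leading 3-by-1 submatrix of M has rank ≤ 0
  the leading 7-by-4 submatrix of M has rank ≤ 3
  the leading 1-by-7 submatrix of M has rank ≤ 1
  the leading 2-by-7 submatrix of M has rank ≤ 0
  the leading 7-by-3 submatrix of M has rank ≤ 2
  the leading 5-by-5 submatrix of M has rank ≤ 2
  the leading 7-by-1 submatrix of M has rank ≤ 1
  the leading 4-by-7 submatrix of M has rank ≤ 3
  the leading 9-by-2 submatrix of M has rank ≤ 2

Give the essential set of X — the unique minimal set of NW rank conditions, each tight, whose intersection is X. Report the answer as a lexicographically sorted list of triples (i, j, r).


Propagating the 13 rank bounds to every northwest block:

  row 1: 0 | 0 | 0 | 0 | 0 | 0 | 0 | 0 | 1
  row 2: 0 | 0 | 0 | 0 | 0 | 0 | 0 | 1 | 2
  row 3: 0 | 1 | 1 | 1 | 1 | 1 | 1 | 2 | 3
  row 4: 1 | 2 | 2 | 2 | 2 | 2 | 2 | 3 | 4
  row 5: 1 | 2 | 2 | 2 | 2 | 3 | 3 | 4 | 5
  row 6: 1 | 2 | 2 | 3 | 3 | 4 | 4 | 5 | 6
  row 7: 1 | 2 | 2 | 3 | 4 | 5 | 5 | 6 | 7
  row 8: 1 | 2 | 2 | 3 | 4 | 5 | 6 | 7 | 8
  row 9: 1 | 2 | 3 | 4 | 5 | 6 | 7 | 8 | 9

second differences of R give the permutation w = (9, 8, 2, 1, 6, 4, 5, 7, 3).

ℓ(w)=22; the 5 essential cells (i,j,r):

[(1, 8, 0), (2, 7, 0), (3, 1, 0), (5, 5, 2), (8, 3, 2)]


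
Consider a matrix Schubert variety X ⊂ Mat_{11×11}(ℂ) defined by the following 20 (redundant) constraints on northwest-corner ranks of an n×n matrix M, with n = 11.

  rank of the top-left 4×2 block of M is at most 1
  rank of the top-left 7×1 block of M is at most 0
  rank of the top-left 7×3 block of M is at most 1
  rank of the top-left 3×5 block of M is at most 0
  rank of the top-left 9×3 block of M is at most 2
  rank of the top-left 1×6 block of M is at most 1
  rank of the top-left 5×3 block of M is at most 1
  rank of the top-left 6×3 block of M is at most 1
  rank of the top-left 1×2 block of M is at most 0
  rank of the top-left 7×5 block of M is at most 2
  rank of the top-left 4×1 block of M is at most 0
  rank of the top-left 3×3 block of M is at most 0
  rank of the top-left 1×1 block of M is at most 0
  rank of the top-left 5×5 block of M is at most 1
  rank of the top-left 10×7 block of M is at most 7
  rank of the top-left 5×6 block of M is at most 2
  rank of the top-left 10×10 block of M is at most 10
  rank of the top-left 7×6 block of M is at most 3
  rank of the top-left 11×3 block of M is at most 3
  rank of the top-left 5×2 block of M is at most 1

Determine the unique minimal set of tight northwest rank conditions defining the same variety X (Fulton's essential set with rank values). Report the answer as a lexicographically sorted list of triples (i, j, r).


Computing R[i][j] = min implied NW-rank bound (n=11, 20 conditions):

  R[1]: 0 0 0 0 0 1 1 1 1 1 1
  R[2]: 0 0 0 0 0 1 2 2 2 2 2
  R[3]: 0 0 0 0 0 1 2 3 3 3 3
  R[4]: 0 1 1 1 1 2 3 4 4 4 4
  R[5]: 0 1 1 1 1 2 3 4 5 5 5
  R[6]: 0 1 1 2 2 3 4 5 6 6 6
  R[7]: 0 1 1 2 2 3 4 5 6 7 7
  R[8]: 1 2 2 3 3 4 5 6 7 8 8
  R[9]: 1 2 2 3 4 5 6 7 8 9 9
  R[10]: 1 2 3 4 5 6 7 8 9 10 10
  R[11]: 1 2 3 4 5 6 7 8 9 10 11

so w = (6, 7, 8, 2, 9, 4, 10, 1, 5, 3, 11).

D(w) has 26 cells with 6 SE-corners; essential set:

[(3, 5, 0), (5, 5, 1), (7, 1, 0), (7, 3, 1), (7, 5, 2), (9, 3, 2)]


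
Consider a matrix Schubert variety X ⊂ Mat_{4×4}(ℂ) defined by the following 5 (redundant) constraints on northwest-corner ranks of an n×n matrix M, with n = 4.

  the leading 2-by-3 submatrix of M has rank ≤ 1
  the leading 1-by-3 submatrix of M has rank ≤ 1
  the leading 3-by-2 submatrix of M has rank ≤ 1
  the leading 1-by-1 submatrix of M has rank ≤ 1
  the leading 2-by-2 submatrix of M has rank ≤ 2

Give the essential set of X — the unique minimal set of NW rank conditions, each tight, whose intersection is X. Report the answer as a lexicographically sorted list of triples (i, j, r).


Propagating the 5 rank bounds to every northwest block:

  i=1: 1 | 1 | 1 | 1
  i=2: 1 | 1 | 1 | 2
  i=3: 1 | 1 | 2 | 3
  i=4: 1 | 2 | 3 | 4

the unique w with this rank table is (1, 4, 3, 2).

Fulton essential set (2 of the 3 Rothe cells):

[(2, 3, 1), (3, 2, 1)]


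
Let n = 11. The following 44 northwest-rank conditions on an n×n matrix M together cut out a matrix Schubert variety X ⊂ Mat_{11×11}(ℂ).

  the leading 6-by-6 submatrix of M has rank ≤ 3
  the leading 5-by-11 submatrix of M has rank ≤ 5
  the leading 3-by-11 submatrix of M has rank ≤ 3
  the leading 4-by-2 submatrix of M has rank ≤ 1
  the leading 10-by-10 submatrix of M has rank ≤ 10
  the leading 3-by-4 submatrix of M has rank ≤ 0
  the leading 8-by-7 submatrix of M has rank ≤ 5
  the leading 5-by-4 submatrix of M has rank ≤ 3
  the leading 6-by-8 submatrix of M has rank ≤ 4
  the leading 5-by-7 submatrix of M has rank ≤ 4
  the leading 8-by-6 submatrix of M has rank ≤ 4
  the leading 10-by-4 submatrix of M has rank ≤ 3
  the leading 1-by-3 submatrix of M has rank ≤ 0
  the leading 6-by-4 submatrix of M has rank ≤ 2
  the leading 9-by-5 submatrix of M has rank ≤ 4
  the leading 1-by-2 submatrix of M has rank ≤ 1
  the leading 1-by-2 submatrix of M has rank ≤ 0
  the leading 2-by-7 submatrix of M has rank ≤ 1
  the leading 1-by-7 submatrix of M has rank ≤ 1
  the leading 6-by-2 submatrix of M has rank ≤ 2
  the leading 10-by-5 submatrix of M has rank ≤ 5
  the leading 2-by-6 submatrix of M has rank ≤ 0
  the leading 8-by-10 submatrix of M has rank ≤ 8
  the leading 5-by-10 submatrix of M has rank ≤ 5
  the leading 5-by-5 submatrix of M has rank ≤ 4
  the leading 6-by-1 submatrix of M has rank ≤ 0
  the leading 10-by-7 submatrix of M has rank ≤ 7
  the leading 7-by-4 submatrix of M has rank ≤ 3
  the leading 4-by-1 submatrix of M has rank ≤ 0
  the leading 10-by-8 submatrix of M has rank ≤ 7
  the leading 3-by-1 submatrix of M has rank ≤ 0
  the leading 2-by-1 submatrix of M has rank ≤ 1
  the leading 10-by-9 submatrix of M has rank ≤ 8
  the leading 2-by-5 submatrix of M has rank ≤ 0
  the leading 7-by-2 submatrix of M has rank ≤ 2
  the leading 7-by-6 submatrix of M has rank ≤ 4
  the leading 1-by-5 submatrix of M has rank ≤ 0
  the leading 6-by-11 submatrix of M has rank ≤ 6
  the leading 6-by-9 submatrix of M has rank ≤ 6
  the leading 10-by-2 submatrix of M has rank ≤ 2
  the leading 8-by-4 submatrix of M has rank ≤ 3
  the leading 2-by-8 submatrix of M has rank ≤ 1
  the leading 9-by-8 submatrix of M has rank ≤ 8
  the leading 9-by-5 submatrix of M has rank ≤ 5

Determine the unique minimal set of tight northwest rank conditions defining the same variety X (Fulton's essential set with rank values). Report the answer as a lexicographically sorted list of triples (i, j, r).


Reconstructing r_w from the 44 given conditions:

  R[1]: 0 | 0 | 0 | 0 | 0 | 0 | 1 | 1 | 1 | 1 | 1
  R[2]: 0 | 0 | 0 | 0 | 0 | 0 | 1 | 1 | 2 | 2 | 2
  R[3]: 0 | 0 | 0 | 0 | 1 | 1 | 2 | 2 | 3 | 3 | 3
  R[4]: 0 | 1 | 1 | 1 | 2 | 2 | 3 | 3 | 4 | 4 | 4
  R[5]: 0 | 1 | 2 | 2 | 3 | 3 | 4 | 4 | 5 | 5 | 5
  R[6]: 0 | 1 | 2 | 2 | 3 | 3 | 4 | 4 | 5 | 6 | 6
  R[7]: 1 | 2 | 3 | 3 | 4 | 4 | 5 | 5 | 6 | 7 | 7
  R[8]: 1 | 2 | 3 | 3 | 4 | 4 | 5 | 6 | 7 | 8 | 8
  R[9]: 1 | 2 | 3 | 3 | 4 | 5 | 6 | 7 | 8 | 9 | 9
  R[10]: 1 | 2 | 3 | 3 | 4 | 5 | 6 | 7 | 8 | 9 | 10
  R[11]: 1 | 2 | 3 | 4 | 5 | 6 | 7 | 8 | 9 | 10 | 11

second differences of R give the permutation w = (7, 9, 5, 2, 3, 10, 1, 8, 6, 11, 4).

|D(w)|=27, |Ess(w)|=9:

[(2, 6, 0), (2, 8, 1), (3, 4, 0), (6, 1, 0), (6, 4, 2), (6, 6, 3), (6, 8, 4), (8, 6, 4), (10, 4, 3)]


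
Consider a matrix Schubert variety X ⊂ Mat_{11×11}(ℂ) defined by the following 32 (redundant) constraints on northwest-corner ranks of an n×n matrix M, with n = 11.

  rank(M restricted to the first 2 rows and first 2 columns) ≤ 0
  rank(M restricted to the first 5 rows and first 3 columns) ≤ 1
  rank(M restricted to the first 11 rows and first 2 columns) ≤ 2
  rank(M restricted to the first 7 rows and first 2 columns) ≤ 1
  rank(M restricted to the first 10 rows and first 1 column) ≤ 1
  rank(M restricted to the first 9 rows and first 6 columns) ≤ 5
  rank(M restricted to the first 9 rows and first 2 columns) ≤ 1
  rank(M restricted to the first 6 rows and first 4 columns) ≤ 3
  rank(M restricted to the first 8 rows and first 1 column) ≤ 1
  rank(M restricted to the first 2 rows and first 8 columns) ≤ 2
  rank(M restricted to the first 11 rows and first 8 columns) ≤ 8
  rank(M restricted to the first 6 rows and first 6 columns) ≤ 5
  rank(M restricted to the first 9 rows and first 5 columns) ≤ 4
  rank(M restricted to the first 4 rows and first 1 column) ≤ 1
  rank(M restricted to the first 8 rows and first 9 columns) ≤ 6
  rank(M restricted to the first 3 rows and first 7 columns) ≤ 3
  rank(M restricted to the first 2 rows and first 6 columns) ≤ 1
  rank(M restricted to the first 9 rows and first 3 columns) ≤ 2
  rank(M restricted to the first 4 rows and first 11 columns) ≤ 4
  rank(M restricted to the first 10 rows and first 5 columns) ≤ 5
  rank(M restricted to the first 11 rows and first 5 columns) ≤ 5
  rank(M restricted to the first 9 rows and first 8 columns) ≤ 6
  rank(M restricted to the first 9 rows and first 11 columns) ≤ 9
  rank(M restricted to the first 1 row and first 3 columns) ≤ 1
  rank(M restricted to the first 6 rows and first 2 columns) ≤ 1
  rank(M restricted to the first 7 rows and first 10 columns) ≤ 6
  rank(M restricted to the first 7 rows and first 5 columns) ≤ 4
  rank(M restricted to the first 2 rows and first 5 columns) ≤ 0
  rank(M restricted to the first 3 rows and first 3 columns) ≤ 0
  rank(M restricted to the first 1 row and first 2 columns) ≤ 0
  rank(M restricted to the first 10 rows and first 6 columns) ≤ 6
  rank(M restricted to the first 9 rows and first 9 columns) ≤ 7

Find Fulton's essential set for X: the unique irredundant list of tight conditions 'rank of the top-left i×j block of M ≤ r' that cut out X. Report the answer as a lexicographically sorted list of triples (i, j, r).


Computing R[i][j] = min implied NW-rank bound (n=11, 32 conditions):

  0 | 0 | 0 | 0 | 0 | 1 | 1 | 1 | 1 | 1 | 1
  0 | 0 | 0 | 0 | 0 | 1 | 2 | 2 | 2 | 2 | 2
  0 | 0 | 0 | 1 | 1 | 2 | 3 | 3 | 3 | 3 | 3
  1 | 1 | 1 | 2 | 2 | 3 | 4 | 4 | 4 | 4 | 4
  1 | 1 | 1 | 2 | 3 | 4 | 5 | 5 | 5 | 5 | 5
  1 | 1 | 2 | 3 | 4 | 5 | 6 | 6 | 6 | 6 | 6
  1 | 1 | 2 | 3 | 4 | 5 | 6 | 6 | 6 | 6 | 7
  1 | 1 | 2 | 3 | 4 | 5 | 6 | 6 | 6 | 7 | 8
  1 | 1 | 2 | 3 | 4 | 5 | 6 | 6 | 7 | 8 | 9
  1 | 2 | 3 | 4 | 5 | 6 | 7 | 7 | 8 | 9 | 10
  1 | 2 | 3 | 4 | 5 | 6 | 7 | 8 | 9 | 10 | 11

so w = (6, 7, 4, 1, 5, 3, 11, 10, 9, 2, 8).

ℓ(w)=25; the 7 essential cells (i,j,r):

[(2, 5, 0), (3, 3, 0), (5, 3, 1), (7, 10, 6), (8, 9, 6), (9, 2, 1), (9, 8, 6)]


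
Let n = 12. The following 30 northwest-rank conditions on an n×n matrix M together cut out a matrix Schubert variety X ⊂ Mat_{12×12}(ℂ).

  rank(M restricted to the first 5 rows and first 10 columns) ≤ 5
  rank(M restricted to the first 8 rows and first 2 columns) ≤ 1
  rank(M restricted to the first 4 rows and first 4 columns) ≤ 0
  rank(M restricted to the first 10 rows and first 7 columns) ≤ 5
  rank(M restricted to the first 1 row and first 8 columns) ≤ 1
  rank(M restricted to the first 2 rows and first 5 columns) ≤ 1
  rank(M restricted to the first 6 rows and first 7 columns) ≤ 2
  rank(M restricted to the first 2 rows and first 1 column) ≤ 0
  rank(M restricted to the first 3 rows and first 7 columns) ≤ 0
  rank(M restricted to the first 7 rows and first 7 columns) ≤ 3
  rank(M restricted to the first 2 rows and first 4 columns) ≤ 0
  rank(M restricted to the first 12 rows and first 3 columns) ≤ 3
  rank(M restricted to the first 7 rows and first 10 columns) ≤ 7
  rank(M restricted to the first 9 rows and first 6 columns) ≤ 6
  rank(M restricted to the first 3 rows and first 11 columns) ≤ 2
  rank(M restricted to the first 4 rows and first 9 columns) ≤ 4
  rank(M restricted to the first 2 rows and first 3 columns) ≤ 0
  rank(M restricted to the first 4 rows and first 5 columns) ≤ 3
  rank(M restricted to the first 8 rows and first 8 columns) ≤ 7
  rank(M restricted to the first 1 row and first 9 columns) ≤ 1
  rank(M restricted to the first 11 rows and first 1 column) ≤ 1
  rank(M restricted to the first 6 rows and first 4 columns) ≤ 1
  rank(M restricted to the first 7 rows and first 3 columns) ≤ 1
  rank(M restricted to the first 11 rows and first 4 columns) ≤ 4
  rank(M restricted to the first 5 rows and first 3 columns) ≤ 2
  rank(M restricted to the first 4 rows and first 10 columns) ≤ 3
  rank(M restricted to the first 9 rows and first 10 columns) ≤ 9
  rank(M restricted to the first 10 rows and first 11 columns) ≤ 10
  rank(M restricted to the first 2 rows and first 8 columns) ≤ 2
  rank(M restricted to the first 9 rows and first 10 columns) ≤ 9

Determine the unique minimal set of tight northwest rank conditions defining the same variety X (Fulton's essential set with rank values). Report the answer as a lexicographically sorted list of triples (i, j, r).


The tightest implied rank at each (i,j), from the 30 conditions:

  0 0 0 0 0 0 0 1 1 1 1 1
  0 0 0 0 0 0 0 1 2 2 2 2
  0 0 0 0 0 0 0 1 2 2 2 3
  0 0 0 0 1 1 1 2 3 3 3 4
  1 1 1 1 2 2 2 3 4 4 4 5
  1 1 1 1 2 2 2 3 4 5 5 6
  1 1 1 2 3 3 3 4 5 6 6 7
  1 1 2 3 4 4 4 5 6 7 7 8
  1 2 3 4 5 5 5 6 7 8 8 9
  1 2 3 4 5 5 5 6 7 8 9 10
  1 2 3 4 5 6 6 7 8 9 10 11
  1 2 3 4 5 6 7 8 9 10 11 12

reading off 1-entries of Δ²R: w = (8, 9, 12, 5, 1, 10, 4, 3, 2, 11, 6, 7).

Rothe diagram D(w) (37 cells), 8 SE-corners (essential conditions):

[(3, 7, 0), (3, 11, 2), (4, 4, 0), (6, 4, 1), (6, 7, 2), (7, 3, 1), (8, 2, 1), (10, 7, 5)]


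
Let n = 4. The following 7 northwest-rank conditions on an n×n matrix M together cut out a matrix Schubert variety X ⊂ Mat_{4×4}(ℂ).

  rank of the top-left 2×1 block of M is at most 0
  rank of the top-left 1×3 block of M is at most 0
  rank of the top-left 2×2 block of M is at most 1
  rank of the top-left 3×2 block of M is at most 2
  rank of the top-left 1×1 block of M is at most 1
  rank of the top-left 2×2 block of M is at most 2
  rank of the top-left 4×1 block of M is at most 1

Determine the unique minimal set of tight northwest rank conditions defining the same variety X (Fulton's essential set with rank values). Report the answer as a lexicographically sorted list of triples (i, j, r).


Reconstructing r_w from the 7 given conditions:

  i=1: 0 | 0 | 0 | 1
  i=2: 0 | 1 | 1 | 2
  i=3: 1 | 2 | 2 | 3
  i=4: 1 | 2 | 3 | 4

hence w(1..4) = (4, 2, 1, 3).

ℓ(w)=4; the 2 essential cells (i,j,r):

[(1, 3, 0), (2, 1, 0)]


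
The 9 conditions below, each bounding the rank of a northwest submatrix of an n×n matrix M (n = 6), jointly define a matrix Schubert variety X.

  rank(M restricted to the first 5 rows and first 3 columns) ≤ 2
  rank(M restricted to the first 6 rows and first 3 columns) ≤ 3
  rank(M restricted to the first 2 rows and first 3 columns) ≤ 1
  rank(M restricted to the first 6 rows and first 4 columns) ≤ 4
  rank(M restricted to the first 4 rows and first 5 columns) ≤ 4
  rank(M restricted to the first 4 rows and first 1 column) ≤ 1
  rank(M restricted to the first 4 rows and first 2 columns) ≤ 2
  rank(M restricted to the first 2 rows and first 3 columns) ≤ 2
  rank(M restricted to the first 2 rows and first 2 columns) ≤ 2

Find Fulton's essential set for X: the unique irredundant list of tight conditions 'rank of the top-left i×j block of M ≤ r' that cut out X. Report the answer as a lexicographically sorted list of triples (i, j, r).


Rank table r_w(6×6) implied by the 9 constraints:

  row 1: 1, 1, 1, 1, 1, 1
  row 2: 1, 1, 1, 2, 2, 2
  row 3: 1, 2, 2, 3, 3, 3
  row 4: 1, 2, 2, 3, 4, 4
  row 5: 1, 2, 2, 3, 4, 5
  row 6: 1, 2, 3, 4, 5, 6

so w = (1, 4, 2, 5, 6, 3).

Rothe diagram D(w) (4 cells), 2 SE-corners (essential conditions):

[(2, 3, 1), (5, 3, 2)]
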